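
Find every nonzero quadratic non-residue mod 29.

Square k = 1,…,14 (k and 29−k give the same square):
1²=1, 2²=4, 3²=9, 4²=16, 5²=25, 6²≡7, 7²≡20, 8²≡6, 9²≡23, 10²≡13, 11²≡5, 12²≡28, 13²≡24, 14²≡22 (mod 29).
The residues are {1, 4, 5, 6, 7, 9, 13, 16, 20, 22, 23, 24, 25, 28}; the non-residues are the remaining 14 nonzero classes.

2,3,8,10,11,12,14,15,17,18,19,21,26,27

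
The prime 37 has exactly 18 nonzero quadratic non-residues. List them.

Square k = 1,…,18 (k and 37−k give the same square):
1²=1, 2²=4, 3²=9, 4²=16, 5²=25, 6²=36, 7²≡12, 8²≡27, 9²≡7, 10²≡26, 11²≡10, 12²≡33, 13²≡21, 14²≡11, 15²≡3, 16²≡34, 17²≡30, 18²≡28 (mod 37).
The residues are {1, 3, 4, 7, 9, 10, 11, 12, 16, 21, 25, 26, 27, 28, 30, 33, 34, 36}; the non-residues are the remaining 18 nonzero classes.

2,5,6,8,13,14,15,17,18,19,20,22,23,24,29,31,32,35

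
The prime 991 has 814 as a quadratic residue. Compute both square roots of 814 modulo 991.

206, 785

Since 991 ≡ 3 (mod 4), a square root of 814 is 814^((991+1)/4) = 814^248 mod 991.
Repeated squaring: 814^2≡608, 814^4≡21, 814^8≡441, 814^16≡245, 814^32≡565, 814^64≡123, 814^128≡264 (mod 991).
814^248 = 814^(128+64+32+16+8) ≡ 785 (mod 991).
Check: 785² = 616225 ≡ 814 (mod 991). The two roots are 206 and 785.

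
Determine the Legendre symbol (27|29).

Euler's criterion: (27/29) ≡ 27^14 (mod 29).
27^2 ≡ 4 (mod 29)
27^4 ≡ 16 (mod 29)
27^8 ≡ 24 (mod 29)
27^14 = 27^(8+4+2) ≡ 28 (mod 29).
Result is 28 ≡ −1, so (27/29) = −1.

-1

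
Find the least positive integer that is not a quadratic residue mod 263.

(2/263) = +1, so 2 is a residue.
(3/263) = +1, so 3 is a residue.
(4/263) = +1, so 4 is a residue.
(5/263) = −1, so 5 is the smallest positive non-residue mod 263.

5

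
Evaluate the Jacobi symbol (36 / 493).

1

Pull out 2^2: since 493 ≡ 5 (mod 8), (2/493) = -1, so (2/493)^2 = +1.
Reciprocity: 9 ≡ 1 and 493 ≡ 1 (mod 4), so (9/493) = +(493/9).
Reduce top mod 9: now compute (7/9).
Reciprocity: 7 ≡ 3 and 9 ≡ 1 (mod 4), so (7/9) = +(9/7).
Reduce top mod 7: now compute (2/7).
Pull out 2: since 7 ≡ 7 (mod 8), (2/7) = +1.
Reached (1/7) = 1. Collecting the sign flips along the way, the symbol is +1.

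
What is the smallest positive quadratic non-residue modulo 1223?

(2/1223) = +1, so 2 is a residue.
(3/1223) = +1, so 3 is a residue.
(4/1223) = +1, so 4 is a residue.
(5/1223) = −1, so 5 is the smallest positive non-residue mod 1223.

5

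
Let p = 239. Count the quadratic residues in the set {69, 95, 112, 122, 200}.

2

(69/239) = -1 → non-residue.
(95/239) = -1 → non-residue.
(112/239) = -1 → non-residue.
(122/239) = +1 → QR.
(200/239) = +1 → QR.
Total quadratic residues among the 5: 2.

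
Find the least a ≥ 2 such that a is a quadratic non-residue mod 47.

5

(2/47) = +1, so 2 is a residue.
(3/47) = +1, so 3 is a residue.
(4/47) = +1, so 4 is a residue.
(5/47) = −1, so 5 is the smallest positive non-residue mod 47.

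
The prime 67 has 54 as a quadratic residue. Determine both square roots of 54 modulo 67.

11, 56

Since 67 ≡ 3 (mod 4), a square root of 54 is 54^((67+1)/4) = 54^17 mod 67.
Repeated squaring: 54^2≡35, 54^4≡19, 54^8≡26, 54^16≡6 (mod 67).
54^17 = 54^(16+1) ≡ 56 (mod 67).
Check: 56² = 3136 ≡ 54 (mod 67). The two roots are 11 and 56.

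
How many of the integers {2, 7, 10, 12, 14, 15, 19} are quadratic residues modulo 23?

2

(2/23) = +1 → QR.
(7/23) = -1 → non-residue.
(10/23) = -1 → non-residue.
(12/23) = +1 → QR.
(14/23) = -1 → non-residue.
(15/23) = -1 → non-residue.
(19/23) = -1 → non-residue.
Total quadratic residues among the 7: 2.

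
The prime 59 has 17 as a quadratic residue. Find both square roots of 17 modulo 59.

Since 59 ≡ 3 (mod 4), a square root of 17 is 17^((59+1)/4) = 17^15 mod 59.
Repeated squaring: 17^2≡53, 17^4≡36, 17^8≡57 (mod 59).
17^15 = 17^(8+4+2+1) ≡ 28 (mod 59).
Check: 28² = 784 ≡ 17 (mod 59). The two roots are 28 and 31.

28, 31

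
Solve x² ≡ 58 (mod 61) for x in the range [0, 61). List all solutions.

61 ≡ 1 (mod 4), so we find a root by search.
Trying successive values, 27² = 729 ≡ 58 (mod 61). The other root is 61 − 27 = 34.

27, 34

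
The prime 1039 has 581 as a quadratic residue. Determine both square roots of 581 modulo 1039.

76, 963

Since 1039 ≡ 3 (mod 4), a square root of 581 is 581^((1039+1)/4) = 581^260 mod 1039.
Repeated squaring: 581^2≡925, 581^4≡528, 581^8≡332, 581^16≡90, 581^32≡827, 581^64≡267, 581^128≡637, 581^256≡559 (mod 1039).
581^260 = 581^(256+4) ≡ 76 (mod 1039).
Check: 76² = 5776 ≡ 581 (mod 1039). The two roots are 76 and 963.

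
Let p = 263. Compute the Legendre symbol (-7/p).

1

Euler's criterion: (-7/263) ≡ 256^131 (mod 263).
256^2 ≡ 49 (mod 263)
256^4 ≡ 34 (mod 263)
256^8 ≡ 104 (mod 263)
256^16 ≡ 33 (mod 263)
256^32 ≡ 37 (mod 263)
256^64 ≡ 54 (mod 263)
256^128 ≡ 23 (mod 263)
256^131 = 256^(128+2+1) ≡ 1 (mod 263).
Result is 1, so (-7/263) = 1.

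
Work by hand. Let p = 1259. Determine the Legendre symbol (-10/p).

First reduce: -10 ≡ 1249 (mod 1259).
Reciprocity: 1249 ≡ 1 and 1259 ≡ 3 (mod 4), so (1249/1259) = +(1259/1249).
Reduce top mod 1249: now compute (10/1249).
Pull out 2: since 1249 ≡ 1 (mod 8), (2/1249) = +1.
Reciprocity: 5 ≡ 1 and 1249 ≡ 1 (mod 4), so (5/1249) = +(1249/5).
Reduce top mod 5: now compute (4/5).
Pull out 2^2: since 5 ≡ 5 (mod 8), (2/5) = -1, so (2/5)^2 = +1.
Reached (1/5) = 1. Collecting the sign flips along the way, the symbol is +1.

1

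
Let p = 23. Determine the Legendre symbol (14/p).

-1

Pull out 2: since 23 ≡ 7 (mod 8), (2/23) = +1.
Reciprocity: 7 ≡ 3 and 23 ≡ 3 (mod 4), so (7/23) = −(23/7).
Reduce top mod 7: now compute (2/7).
Pull out 2: since 7 ≡ 7 (mod 8), (2/7) = +1.
Reached (1/7) = 1. Collecting the sign flips along the way, the symbol is -1.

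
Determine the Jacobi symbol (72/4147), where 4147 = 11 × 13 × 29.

Pull out 2^3: since 4147 ≡ 3 (mod 8), (2/4147) = -1, so (2/4147)^3 = -1.
Reciprocity: 9 ≡ 1 and 4147 ≡ 3 (mod 4), so (9/4147) = +(4147/9).
Reduce top mod 9: now compute (7/9).
Reciprocity: 7 ≡ 3 and 9 ≡ 1 (mod 4), so (7/9) = +(9/7).
Reduce top mod 7: now compute (2/7).
Pull out 2: since 7 ≡ 7 (mod 8), (2/7) = +1.
Reached (1/7) = 1. Collecting the sign flips along the way, the symbol is -1.

-1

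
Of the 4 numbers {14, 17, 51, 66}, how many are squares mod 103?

3

(14/103) = +1 → QR.
(17/103) = +1 → QR.
(51/103) = -1 → non-residue.
(66/103) = +1 → QR.
Total quadratic residues among the 4: 3.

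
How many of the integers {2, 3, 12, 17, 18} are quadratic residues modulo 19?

1

(2/19) = -1 → non-residue.
(3/19) = -1 → non-residue.
(12/19) = -1 → non-residue.
(17/19) = +1 → QR.
(18/19) = -1 → non-residue.
Total quadratic residues among the 5: 1.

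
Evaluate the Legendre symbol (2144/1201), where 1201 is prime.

First reduce: 2144 ≡ 943 (mod 1201).
Reciprocity: 943 ≡ 3 and 1201 ≡ 1 (mod 4), so (943/1201) = +(1201/943).
Reduce top mod 943: now compute (258/943).
Pull out 2: since 943 ≡ 7 (mod 8), (2/943) = +1.
Reciprocity: 129 ≡ 1 and 943 ≡ 3 (mod 4), so (129/943) = +(943/129).
Reduce top mod 129: now compute (40/129).
Pull out 2^3: since 129 ≡ 1 (mod 8), (2/129) = +1, so (2/129)^3 = +1.
Reciprocity: 5 ≡ 1 and 129 ≡ 1 (mod 4), so (5/129) = +(129/5).
Reduce top mod 5: now compute (4/5).
Pull out 2^2: since 5 ≡ 5 (mod 8), (2/5) = -1, so (2/5)^2 = +1.
Reached (1/5) = 1. Collecting the sign flips along the way, the symbol is +1.

1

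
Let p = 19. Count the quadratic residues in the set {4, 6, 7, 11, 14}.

4

(4/19) = +1 → QR.
(6/19) = +1 → QR.
(7/19) = +1 → QR.
(11/19) = +1 → QR.
(14/19) = -1 → non-residue.
Total quadratic residues among the 5: 4.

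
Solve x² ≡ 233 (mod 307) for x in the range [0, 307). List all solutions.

141, 166

Since 307 ≡ 3 (mod 4), a square root of 233 is 233^((307+1)/4) = 233^77 mod 307.
Repeated squaring: 233^2≡257, 233^4≡44, 233^8≡94, 233^16≡240, 233^32≡191, 233^64≡255 (mod 307).
233^77 = 233^(64+8+4+1) ≡ 141 (mod 307).
Check: 141² = 19881 ≡ 233 (mod 307). The two roots are 141 and 166.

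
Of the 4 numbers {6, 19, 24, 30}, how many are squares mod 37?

1

(6/37) = -1 → non-residue.
(19/37) = -1 → non-residue.
(24/37) = -1 → non-residue.
(30/37) = +1 → QR.
Total quadratic residues among the 4: 1.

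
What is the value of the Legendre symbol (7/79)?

Euler's criterion: (7/79) ≡ 7^39 (mod 79).
7^2 ≡ 49 (mod 79)
7^4 ≡ 31 (mod 79)
7^8 ≡ 13 (mod 79)
7^16 ≡ 11 (mod 79)
7^32 ≡ 42 (mod 79)
7^39 = 7^(32+4+2+1) ≡ 78 (mod 79).
Result is 78 ≡ −1, so (7/79) = −1.

-1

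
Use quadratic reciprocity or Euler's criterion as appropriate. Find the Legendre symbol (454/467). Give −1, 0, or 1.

-1

Pull out 2: since 467 ≡ 3 (mod 8), (2/467) = -1.
Reciprocity: 227 ≡ 3 and 467 ≡ 3 (mod 4), so (227/467) = −(467/227).
Reduce top mod 227: now compute (13/227).
Reciprocity: 13 ≡ 1 and 227 ≡ 3 (mod 4), so (13/227) = +(227/13).
Reduce top mod 13: now compute (6/13).
Pull out 2: since 13 ≡ 5 (mod 8), (2/13) = -1.
Reciprocity: 3 ≡ 3 and 13 ≡ 1 (mod 4), so (3/13) = +(13/3).
Reduce top mod 3: now compute (1/3).
Reached (1/3) = 1. Collecting the sign flips along the way, the symbol is -1.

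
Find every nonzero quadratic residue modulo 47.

Square k = 1,…,23 (k and 47−k give the same square):
1²=1, 2²=4, 3²=9, 4²=16, 5²=25, 6²=36, 7²≡2, 8²≡17, 9²≡34, 10²≡6, 11²≡27, 12²≡3, 13²≡28, 14²≡8, 15²≡37, 16²≡21, 17²≡7, 18²≡42, 19²≡32, 20²≡24, 21²≡18, 22²≡14, 23²≡12 (mod 47).
So the quadratic residues mod 47 are {1, 2, 3, 4, 6, 7, 8, 9, 12, 14, 16, 17, 18, 21, 24, 25, 27, 28, 32, 34, 36, 37, 42}.

1,2,3,4,6,7,8,9,12,14,16,17,18,21,24,25,27,28,32,34,36,37,42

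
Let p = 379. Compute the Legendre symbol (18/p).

-1

Euler's criterion: (18/379) ≡ 18^189 (mod 379).
18^2 ≡ 324 (mod 379)
18^4 ≡ 372 (mod 379)
18^8 ≡ 49 (mod 379)
18^16 ≡ 127 (mod 379)
18^32 ≡ 211 (mod 379)
18^64 ≡ 178 (mod 379)
18^128 ≡ 227 (mod 379)
18^189 = 18^(128+32+16+8+4+1) ≡ 378 (mod 379).
Result is 378 ≡ −1, so (18/379) = −1.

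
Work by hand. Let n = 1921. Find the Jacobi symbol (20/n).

1

Pull out 2^2: since 1921 ≡ 1 (mod 8), (2/1921) = +1, so (2/1921)^2 = +1.
Reciprocity: 5 ≡ 1 and 1921 ≡ 1 (mod 4), so (5/1921) = +(1921/5).
Reduce top mod 5: now compute (1/5).
Reached (1/5) = 1. Collecting the sign flips along the way, the symbol is +1.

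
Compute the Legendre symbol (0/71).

Top reduces to 0: gcd > 1, so the symbol is 0.

0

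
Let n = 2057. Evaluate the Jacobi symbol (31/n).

-1

Reciprocity: 31 ≡ 3 and 2057 ≡ 1 (mod 4), so (31/2057) = +(2057/31).
Reduce top mod 31: now compute (11/31).
Reciprocity: 11 ≡ 3 and 31 ≡ 3 (mod 4), so (11/31) = −(31/11).
Reduce top mod 11: now compute (9/11).
Reciprocity: 9 ≡ 1 and 11 ≡ 3 (mod 4), so (9/11) = +(11/9).
Reduce top mod 9: now compute (2/9).
Pull out 2: since 9 ≡ 1 (mod 8), (2/9) = +1.
Reached (1/9) = 1. Collecting the sign flips along the way, the symbol is -1.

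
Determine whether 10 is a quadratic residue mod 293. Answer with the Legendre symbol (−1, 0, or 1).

Pull out 2: since 293 ≡ 5 (mod 8), (2/293) = -1.
Reciprocity: 5 ≡ 1 and 293 ≡ 1 (mod 4), so (5/293) = +(293/5).
Reduce top mod 5: now compute (3/5).
Reciprocity: 3 ≡ 3 and 5 ≡ 1 (mod 4), so (3/5) = +(5/3).
Reduce top mod 3: now compute (2/3).
Pull out 2: since 3 ≡ 3 (mod 8), (2/3) = -1.
Reached (1/3) = 1. Collecting the sign flips along the way, the symbol is +1.

1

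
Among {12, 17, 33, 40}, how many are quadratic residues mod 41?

2

(12/41) = -1 → non-residue.
(17/41) = -1 → non-residue.
(33/41) = +1 → QR.
(40/41) = +1 → QR.
Total quadratic residues among the 4: 2.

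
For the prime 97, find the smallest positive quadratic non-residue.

(2/97) = +1, so 2 is a residue.
(3/97) = +1, so 3 is a residue.
(4/97) = +1, so 4 is a residue.
(5/97) = −1, so 5 is the smallest positive non-residue mod 97.

5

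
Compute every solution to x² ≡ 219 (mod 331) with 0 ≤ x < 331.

72, 259

Since 331 ≡ 3 (mod 4), a square root of 219 is 219^((331+1)/4) = 219^83 mod 331.
Repeated squaring: 219^2≡297, 219^4≡163, 219^8≡89, 219^16≡308, 219^32≡198, 219^64≡146 (mod 331).
219^83 = 219^(64+16+2+1) ≡ 259 (mod 331).
Check: 259² = 67081 ≡ 219 (mod 331). The two roots are 72 and 259.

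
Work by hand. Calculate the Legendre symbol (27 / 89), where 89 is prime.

Reciprocity: 27 ≡ 3 and 89 ≡ 1 (mod 4), so (27/89) = +(89/27).
Reduce top mod 27: now compute (8/27).
Pull out 2^3: since 27 ≡ 3 (mod 8), (2/27) = -1, so (2/27)^3 = -1.
Reached (1/27) = 1. Collecting the sign flips along the way, the symbol is -1.

-1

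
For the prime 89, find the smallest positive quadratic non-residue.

(2/89) = +1, so 2 is a residue.
(3/89) = −1, so 3 is the smallest positive non-residue mod 89.

3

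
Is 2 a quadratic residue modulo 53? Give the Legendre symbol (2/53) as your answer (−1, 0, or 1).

-1

Pull out 2: since 53 ≡ 5 (mod 8), (2/53) = -1.
Reached (1/53) = 1. Collecting the sign flips along the way, the symbol is -1.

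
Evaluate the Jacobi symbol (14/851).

1

Pull out 2: since 851 ≡ 3 (mod 8), (2/851) = -1.
Reciprocity: 7 ≡ 3 and 851 ≡ 3 (mod 4), so (7/851) = −(851/7).
Reduce top mod 7: now compute (4/7).
Pull out 2^2: since 7 ≡ 7 (mod 8), (2/7) = +1, so (2/7)^2 = +1.
Reached (1/7) = 1. Collecting the sign flips along the way, the symbol is +1.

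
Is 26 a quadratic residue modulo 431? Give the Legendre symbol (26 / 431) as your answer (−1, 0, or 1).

Pull out 2: since 431 ≡ 7 (mod 8), (2/431) = +1.
Reciprocity: 13 ≡ 1 and 431 ≡ 3 (mod 4), so (13/431) = +(431/13).
Reduce top mod 13: now compute (2/13).
Pull out 2: since 13 ≡ 5 (mod 8), (2/13) = -1.
Reached (1/13) = 1. Collecting the sign flips along the way, the symbol is -1.

-1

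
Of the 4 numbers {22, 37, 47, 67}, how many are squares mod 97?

(22/97) = +1 → QR.
(37/97) = -1 → non-residue.
(47/97) = +1 → QR.
(67/97) = -1 → non-residue.
Total quadratic residues among the 4: 2.

2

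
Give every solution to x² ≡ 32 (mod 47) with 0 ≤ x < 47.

19, 28

Since 47 ≡ 3 (mod 4), a square root of 32 is 32^((47+1)/4) = 32^12 mod 47.
Repeated squaring: 32^2≡37, 32^4≡6, 32^8≡36 (mod 47).
32^12 = 32^(8+4) ≡ 28 (mod 47).
Check: 28² = 784 ≡ 32 (mod 47). The two roots are 19 and 28.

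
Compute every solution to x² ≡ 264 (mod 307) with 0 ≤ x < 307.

Since 307 ≡ 3 (mod 4), a square root of 264 is 264^((307+1)/4) = 264^77 mod 307.
Repeated squaring: 264^2≡7, 264^4≡49, 264^8≡252, 264^16≡262, 264^32≡183, 264^64≡26 (mod 307).
264^77 = 264^(64+8+4+1) ≡ 112 (mod 307).
Check: 112² = 12544 ≡ 264 (mod 307). The two roots are 112 and 195.

112, 195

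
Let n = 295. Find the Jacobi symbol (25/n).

Reciprocity: 25 ≡ 1 and 295 ≡ 3 (mod 4), so (25/295) = +(295/25).
Reduce top mod 25: now compute (20/25).
Pull out 2^2: since 25 ≡ 1 (mod 8), (2/25) = +1, so (2/25)^2 = +1.
Reciprocity: 5 ≡ 1 and 25 ≡ 1 (mod 4), so (5/25) = +(25/5).
Reduce top mod 5: now compute (0/5).
Top reduces to 0: gcd > 1, so the symbol is 0.

0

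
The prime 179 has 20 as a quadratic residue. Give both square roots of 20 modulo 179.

60, 119

Since 179 ≡ 3 (mod 4), a square root of 20 is 20^((179+1)/4) = 20^45 mod 179.
Repeated squaring: 20^2≡42, 20^4≡153, 20^8≡139, 20^16≡168, 20^32≡121 (mod 179).
20^45 = 20^(32+8+4+1) ≡ 60 (mod 179).
Check: 60² = 3600 ≡ 20 (mod 179). The two roots are 60 and 119.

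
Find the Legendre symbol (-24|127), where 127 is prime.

Euler's criterion: (-24/127) ≡ 103^63 (mod 127).
103^2 ≡ 68 (mod 127)
103^4 ≡ 52 (mod 127)
103^8 ≡ 37 (mod 127)
103^16 ≡ 99 (mod 127)
103^32 ≡ 22 (mod 127)
103^63 = 103^(32+16+8+4+2+1) ≡ 1 (mod 127).
Result is 1, so (-24/127) = 1.

1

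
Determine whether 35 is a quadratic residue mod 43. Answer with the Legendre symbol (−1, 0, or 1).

Reciprocity: 35 ≡ 3 and 43 ≡ 3 (mod 4), so (35/43) = −(43/35).
Reduce top mod 35: now compute (8/35).
Pull out 2^3: since 35 ≡ 3 (mod 8), (2/35) = -1, so (2/35)^3 = -1.
Reached (1/35) = 1. Collecting the sign flips along the way, the symbol is +1.

1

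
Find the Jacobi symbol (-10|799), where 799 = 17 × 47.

First reduce: -10 ≡ 789 (mod 799).
Reciprocity: 789 ≡ 1 and 799 ≡ 3 (mod 4), so (789/799) = +(799/789).
Reduce top mod 789: now compute (10/789).
Pull out 2: since 789 ≡ 5 (mod 8), (2/789) = -1.
Reciprocity: 5 ≡ 1 and 789 ≡ 1 (mod 4), so (5/789) = +(789/5).
Reduce top mod 5: now compute (4/5).
Pull out 2^2: since 5 ≡ 5 (mod 8), (2/5) = -1, so (2/5)^2 = +1.
Reached (1/5) = 1. Collecting the sign flips along the way, the symbol is -1.

-1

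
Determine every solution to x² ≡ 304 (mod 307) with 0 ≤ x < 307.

Since 307 ≡ 3 (mod 4), a square root of 304 is 304^((307+1)/4) = 304^77 mod 307.
Repeated squaring: 304^2≡9, 304^4≡81, 304^8≡114, 304^16≡102, 304^32≡273, 304^64≡235 (mod 307).
304^77 = 304^(64+8+4+1) ≡ 272 (mod 307).
Check: 272² = 73984 ≡ 304 (mod 307). The two roots are 35 and 272.

35, 272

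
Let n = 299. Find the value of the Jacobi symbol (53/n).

Reciprocity: 53 ≡ 1 and 299 ≡ 3 (mod 4), so (53/299) = +(299/53).
Reduce top mod 53: now compute (34/53).
Pull out 2: since 53 ≡ 5 (mod 8), (2/53) = -1.
Reciprocity: 17 ≡ 1 and 53 ≡ 1 (mod 4), so (17/53) = +(53/17).
Reduce top mod 17: now compute (2/17).
Pull out 2: since 17 ≡ 1 (mod 8), (2/17) = +1.
Reached (1/17) = 1. Collecting the sign flips along the way, the symbol is -1.

-1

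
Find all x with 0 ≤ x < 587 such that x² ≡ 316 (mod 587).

Since 587 ≡ 3 (mod 4), a square root of 316 is 316^((587+1)/4) = 316^147 mod 587.
Repeated squaring: 316^2≡66, 316^4≡247, 316^8≡548, 316^16≡347, 316^32≡74, 316^64≡193, 316^128≡268 (mod 587).
316^147 = 316^(128+16+2+1) ≡ 266 (mod 587).
Check: 266² = 70756 ≡ 316 (mod 587). The two roots are 266 and 321.

266, 321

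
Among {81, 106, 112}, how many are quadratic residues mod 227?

(81/227) = +1 → QR.
(106/227) = -1 → non-residue.
(112/227) = +1 → QR.
Total quadratic residues among the 3: 2.

2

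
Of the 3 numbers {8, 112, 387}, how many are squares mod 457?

(8/457) = +1 → QR.
(112/457) = +1 → QR.
(387/457) = -1 → non-residue.
Total quadratic residues among the 3: 2.

2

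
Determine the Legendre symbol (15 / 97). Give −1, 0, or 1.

Reciprocity: 15 ≡ 3 and 97 ≡ 1 (mod 4), so (15/97) = +(97/15).
Reduce top mod 15: now compute (7/15).
Reciprocity: 7 ≡ 3 and 15 ≡ 3 (mod 4), so (7/15) = −(15/7).
Reduce top mod 7: now compute (1/7).
Reached (1/7) = 1. Collecting the sign flips along the way, the symbol is -1.

-1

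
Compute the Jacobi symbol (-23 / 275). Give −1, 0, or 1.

-1

First reduce: -23 ≡ 252 (mod 275).
Pull out 2^2: since 275 ≡ 3 (mod 8), (2/275) = -1, so (2/275)^2 = +1.
Reciprocity: 63 ≡ 3 and 275 ≡ 3 (mod 4), so (63/275) = −(275/63).
Reduce top mod 63: now compute (23/63).
Reciprocity: 23 ≡ 3 and 63 ≡ 3 (mod 4), so (23/63) = −(63/23).
Reduce top mod 23: now compute (17/23).
Reciprocity: 17 ≡ 1 and 23 ≡ 3 (mod 4), so (17/23) = +(23/17).
Reduce top mod 17: now compute (6/17).
Pull out 2: since 17 ≡ 1 (mod 8), (2/17) = +1.
Reciprocity: 3 ≡ 3 and 17 ≡ 1 (mod 4), so (3/17) = +(17/3).
Reduce top mod 3: now compute (2/3).
Pull out 2: since 3 ≡ 3 (mod 8), (2/3) = -1.
Reached (1/3) = 1. Collecting the sign flips along the way, the symbol is -1.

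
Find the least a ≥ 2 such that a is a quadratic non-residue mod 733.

2

(2/733) = −1, so 2 is the smallest positive non-residue mod 733.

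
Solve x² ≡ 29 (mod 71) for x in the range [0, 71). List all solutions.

10, 61

Since 71 ≡ 3 (mod 4), a square root of 29 is 29^((71+1)/4) = 29^18 mod 71.
Repeated squaring: 29^2≡60, 29^4≡50, 29^8≡15, 29^16≡12 (mod 71).
29^18 = 29^(16+2) ≡ 10 (mod 71).
Check: 10² = 100 ≡ 29 (mod 71). The two roots are 10 and 61.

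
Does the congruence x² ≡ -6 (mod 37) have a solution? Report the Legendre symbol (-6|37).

First reduce: -6 ≡ 31 (mod 37).
Reciprocity: 31 ≡ 3 and 37 ≡ 1 (mod 4), so (31/37) = +(37/31).
Reduce top mod 31: now compute (6/31).
Pull out 2: since 31 ≡ 7 (mod 8), (2/31) = +1.
Reciprocity: 3 ≡ 3 and 31 ≡ 3 (mod 4), so (3/31) = −(31/3).
Reduce top mod 3: now compute (1/3).
Reached (1/3) = 1. Collecting the sign flips along the way, the symbol is -1.

-1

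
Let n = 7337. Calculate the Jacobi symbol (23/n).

0

Reciprocity: 23 ≡ 3 and 7337 ≡ 1 (mod 4), so (23/7337) = +(7337/23).
Reduce top mod 23: now compute (0/23).
Top reduces to 0: gcd > 1, so the symbol is 0.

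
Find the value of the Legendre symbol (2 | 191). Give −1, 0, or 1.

1

Euler's criterion: (2/191) ≡ 2^95 (mod 191).
2^2 ≡ 4 (mod 191)
2^4 ≡ 16 (mod 191)
2^8 ≡ 65 (mod 191)
2^16 ≡ 23 (mod 191)
2^32 ≡ 147 (mod 191)
2^64 ≡ 26 (mod 191)
2^95 = 2^(64+16+8+4+2+1) ≡ 1 (mod 191).
Result is 1, so (2/191) = 1.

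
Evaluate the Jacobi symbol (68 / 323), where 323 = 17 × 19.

0

Pull out 2^2: since 323 ≡ 3 (mod 8), (2/323) = -1, so (2/323)^2 = +1.
Reciprocity: 17 ≡ 1 and 323 ≡ 3 (mod 4), so (17/323) = +(323/17).
Reduce top mod 17: now compute (0/17).
Top reduces to 0: gcd > 1, so the symbol is 0.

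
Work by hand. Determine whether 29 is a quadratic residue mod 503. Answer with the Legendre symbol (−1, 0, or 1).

Reciprocity: 29 ≡ 1 and 503 ≡ 3 (mod 4), so (29/503) = +(503/29).
Reduce top mod 29: now compute (10/29).
Pull out 2: since 29 ≡ 5 (mod 8), (2/29) = -1.
Reciprocity: 5 ≡ 1 and 29 ≡ 1 (mod 4), so (5/29) = +(29/5).
Reduce top mod 5: now compute (4/5).
Pull out 2^2: since 5 ≡ 5 (mod 8), (2/5) = -1, so (2/5)^2 = +1.
Reached (1/5) = 1. Collecting the sign flips along the way, the symbol is -1.

-1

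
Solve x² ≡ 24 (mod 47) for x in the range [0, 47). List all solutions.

Since 47 ≡ 3 (mod 4), a square root of 24 is 24^((47+1)/4) = 24^12 mod 47.
Repeated squaring: 24^2≡12, 24^4≡3, 24^8≡9 (mod 47).
24^12 = 24^(8+4) ≡ 27 (mod 47).
Check: 27² = 729 ≡ 24 (mod 47). The two roots are 20 and 27.

20, 27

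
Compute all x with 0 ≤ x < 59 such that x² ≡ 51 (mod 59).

13, 46

Since 59 ≡ 3 (mod 4), a square root of 51 is 51^((59+1)/4) = 51^15 mod 59.
Repeated squaring: 51^2≡5, 51^4≡25, 51^8≡35 (mod 59).
51^15 = 51^(8+4+2+1) ≡ 46 (mod 59).
Check: 46² = 2116 ≡ 51 (mod 59). The two roots are 13 and 46.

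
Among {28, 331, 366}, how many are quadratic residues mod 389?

(28/389) = +1 → QR.
(331/389) = +1 → QR.
(366/389) = -1 → non-residue.
Total quadratic residues among the 3: 2.

2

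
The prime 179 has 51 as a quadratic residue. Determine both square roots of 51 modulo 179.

Since 179 ≡ 3 (mod 4), a square root of 51 is 51^((179+1)/4) = 51^45 mod 179.
Repeated squaring: 51^2≡95, 51^4≡75, 51^8≡76, 51^16≡48, 51^32≡156 (mod 179).
51^45 = 51^(32+8+4+1) ≡ 87 (mod 179).
Check: 87² = 7569 ≡ 51 (mod 179). The two roots are 87 and 92.

87, 92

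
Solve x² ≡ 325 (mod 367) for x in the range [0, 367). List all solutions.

Since 367 ≡ 3 (mod 4), a square root of 325 is 325^((367+1)/4) = 325^92 mod 367.
Repeated squaring: 325^2≡296, 325^4≡270, 325^8≡234, 325^16≡73, 325^32≡191, 325^64≡148 (mod 367).
325^92 = 325^(64+16+8+4) ≡ 208 (mod 367).
Check: 208² = 43264 ≡ 325 (mod 367). The two roots are 159 and 208.

159, 208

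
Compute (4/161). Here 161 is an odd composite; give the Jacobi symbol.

1

Pull out 2^2: since 161 ≡ 1 (mod 8), (2/161) = +1, so (2/161)^2 = +1.
Reached (1/161) = 1. Collecting the sign flips along the way, the symbol is +1.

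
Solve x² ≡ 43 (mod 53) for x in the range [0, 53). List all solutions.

19, 34

53 ≡ 1 (mod 4), so we find a root by search.
Trying successive values, 19² = 361 ≡ 43 (mod 53). The other root is 53 − 19 = 34.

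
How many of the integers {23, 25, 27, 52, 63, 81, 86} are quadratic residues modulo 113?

4

(23/113) = -1 → non-residue.
(25/113) = +1 → QR.
(27/113) = -1 → non-residue.
(52/113) = +1 → QR.
(63/113) = +1 → QR.
(81/113) = +1 → QR.
(86/113) = -1 → non-residue.
Total quadratic residues among the 7: 4.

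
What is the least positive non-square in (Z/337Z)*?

(2/337) = +1, so 2 is a residue.
(3/337) = +1, so 3 is a residue.
(4/337) = +1, so 4 is a residue.
(5/337) = −1, so 5 is the smallest positive non-residue mod 337.

5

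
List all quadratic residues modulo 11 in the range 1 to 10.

1 3 4 5 9

Square k = 1,…,5 (k and 11−k give the same square):
1²=1, 2²=4, 3²=9, 4²≡5, 5²≡3 (mod 11).
So the quadratic residues mod 11 are {1, 3, 4, 5, 9}.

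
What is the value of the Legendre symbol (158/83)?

First reduce: 158 ≡ 75 (mod 83).
Reciprocity: 75 ≡ 3 and 83 ≡ 3 (mod 4), so (75/83) = −(83/75).
Reduce top mod 75: now compute (8/75).
Pull out 2^3: since 75 ≡ 3 (mod 8), (2/75) = -1, so (2/75)^3 = -1.
Reached (1/75) = 1. Collecting the sign flips along the way, the symbol is +1.

1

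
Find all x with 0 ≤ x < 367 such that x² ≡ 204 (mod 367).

122, 245

Since 367 ≡ 3 (mod 4), a square root of 204 is 204^((367+1)/4) = 204^92 mod 367.
Repeated squaring: 204^2≡145, 204^4≡106, 204^8≡226, 204^16≡63, 204^32≡299, 204^64≡220 (mod 367).
204^92 = 204^(64+16+8+4) ≡ 122 (mod 367).
Check: 122² = 14884 ≡ 204 (mod 367). The two roots are 122 and 245.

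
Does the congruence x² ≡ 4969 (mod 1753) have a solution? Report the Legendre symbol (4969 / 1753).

-1

First reduce: 4969 ≡ 1463 (mod 1753).
Reciprocity: 1463 ≡ 3 and 1753 ≡ 1 (mod 4), so (1463/1753) = +(1753/1463).
Reduce top mod 1463: now compute (290/1463).
Pull out 2: since 1463 ≡ 7 (mod 8), (2/1463) = +1.
Reciprocity: 145 ≡ 1 and 1463 ≡ 3 (mod 4), so (145/1463) = +(1463/145).
Reduce top mod 145: now compute (13/145).
Reciprocity: 13 ≡ 1 and 145 ≡ 1 (mod 4), so (13/145) = +(145/13).
Reduce top mod 13: now compute (2/13).
Pull out 2: since 13 ≡ 5 (mod 8), (2/13) = -1.
Reached (1/13) = 1. Collecting the sign flips along the way, the symbol is -1.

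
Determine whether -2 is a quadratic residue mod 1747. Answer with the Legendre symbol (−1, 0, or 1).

First reduce: -2 ≡ 1745 (mod 1747).
Reciprocity: 1745 ≡ 1 and 1747 ≡ 3 (mod 4), so (1745/1747) = +(1747/1745).
Reduce top mod 1745: now compute (2/1745).
Pull out 2: since 1745 ≡ 1 (mod 8), (2/1745) = +1.
Reached (1/1745) = 1. Collecting the sign flips along the way, the symbol is +1.

1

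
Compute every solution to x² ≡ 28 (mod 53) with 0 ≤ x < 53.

53 ≡ 1 (mod 4), so we find a root by search.
Trying successive values, 9² = 81 ≡ 28 (mod 53). The other root is 53 − 9 = 44.

9, 44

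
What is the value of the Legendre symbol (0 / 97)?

Top reduces to 0: gcd > 1, so the symbol is 0.

0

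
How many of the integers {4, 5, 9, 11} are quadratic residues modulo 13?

(4/13) = +1 → QR.
(5/13) = -1 → non-residue.
(9/13) = +1 → QR.
(11/13) = -1 → non-residue.
Total quadratic residues among the 4: 2.

2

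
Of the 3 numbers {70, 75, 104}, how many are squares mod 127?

2

(70/127) = +1 → QR.
(75/127) = -1 → non-residue.
(104/127) = +1 → QR.
Total quadratic residues among the 3: 2.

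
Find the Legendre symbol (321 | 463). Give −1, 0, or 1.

Reciprocity: 321 ≡ 1 and 463 ≡ 3 (mod 4), so (321/463) = +(463/321).
Reduce top mod 321: now compute (142/321).
Pull out 2: since 321 ≡ 1 (mod 8), (2/321) = +1.
Reciprocity: 71 ≡ 3 and 321 ≡ 1 (mod 4), so (71/321) = +(321/71).
Reduce top mod 71: now compute (37/71).
Reciprocity: 37 ≡ 1 and 71 ≡ 3 (mod 4), so (37/71) = +(71/37).
Reduce top mod 37: now compute (34/37).
Pull out 2: since 37 ≡ 5 (mod 8), (2/37) = -1.
Reciprocity: 17 ≡ 1 and 37 ≡ 1 (mod 4), so (17/37) = +(37/17).
Reduce top mod 17: now compute (3/17).
Reciprocity: 3 ≡ 3 and 17 ≡ 1 (mod 4), so (3/17) = +(17/3).
Reduce top mod 3: now compute (2/3).
Pull out 2: since 3 ≡ 3 (mod 8), (2/3) = -1.
Reached (1/3) = 1. Collecting the sign flips along the way, the symbol is +1.

1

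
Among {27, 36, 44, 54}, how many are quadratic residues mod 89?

2

(27/89) = -1 → non-residue.
(36/89) = +1 → QR.
(44/89) = +1 → QR.
(54/89) = -1 → non-residue.
Total quadratic residues among the 4: 2.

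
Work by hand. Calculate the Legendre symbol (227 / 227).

0

First reduce: 227 ≡ 0 (mod 227).
Top reduces to 0: gcd > 1, so the symbol is 0.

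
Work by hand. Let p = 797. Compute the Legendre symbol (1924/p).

First reduce: 1924 ≡ 330 (mod 797).
Pull out 2: since 797 ≡ 5 (mod 8), (2/797) = -1.
Reciprocity: 165 ≡ 1 and 797 ≡ 1 (mod 4), so (165/797) = +(797/165).
Reduce top mod 165: now compute (137/165).
Reciprocity: 137 ≡ 1 and 165 ≡ 1 (mod 4), so (137/165) = +(165/137).
Reduce top mod 137: now compute (28/137).
Pull out 2^2: since 137 ≡ 1 (mod 8), (2/137) = +1, so (2/137)^2 = +1.
Reciprocity: 7 ≡ 3 and 137 ≡ 1 (mod 4), so (7/137) = +(137/7).
Reduce top mod 7: now compute (4/7).
Pull out 2^2: since 7 ≡ 7 (mod 8), (2/7) = +1, so (2/7)^2 = +1.
Reached (1/7) = 1. Collecting the sign flips along the way, the symbol is -1.

-1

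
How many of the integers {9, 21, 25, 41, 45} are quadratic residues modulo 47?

(9/47) = +1 → QR.
(21/47) = +1 → QR.
(25/47) = +1 → QR.
(41/47) = -1 → non-residue.
(45/47) = -1 → non-residue.
Total quadratic residues among the 5: 3.

3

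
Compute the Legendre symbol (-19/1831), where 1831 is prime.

1

First reduce: -19 ≡ 1812 (mod 1831).
Pull out 2^2: since 1831 ≡ 7 (mod 8), (2/1831) = +1, so (2/1831)^2 = +1.
Reciprocity: 453 ≡ 1 and 1831 ≡ 3 (mod 4), so (453/1831) = +(1831/453).
Reduce top mod 453: now compute (19/453).
Reciprocity: 19 ≡ 3 and 453 ≡ 1 (mod 4), so (19/453) = +(453/19).
Reduce top mod 19: now compute (16/19).
Pull out 2^4: since 19 ≡ 3 (mod 8), (2/19) = -1, so (2/19)^4 = +1.
Reached (1/19) = 1. Collecting the sign flips along the way, the symbol is +1.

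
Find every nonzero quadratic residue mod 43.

Square k = 1,…,21 (k and 43−k give the same square):
1²=1, 2²=4, 3²=9, 4²=16, 5²=25, 6²=36, 7²≡6, 8²≡21, 9²≡38, 10²≡14, 11²≡35, 12²≡15, 13²≡40, 14²≡24, 15²≡10, 16²≡41, 17²≡31, 18²≡23, 19²≡17, 20²≡13, 21²≡11 (mod 43).
So the quadratic residues mod 43 are {1, 4, 6, 9, 10, 11, 13, 14, 15, 16, 17, 21, 23, 24, 25, 31, 35, 36, 38, 40, 41}.

1, 4, 6, 9, 10, 11, 13, 14, 15, 16, 17, 21, 23, 24, 25, 31, 35, 36, 38, 40, 41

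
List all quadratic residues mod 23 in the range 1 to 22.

Square k = 1,…,11 (k and 23−k give the same square):
1²=1, 2²=4, 3²=9, 4²=16, 5²≡2, 6²≡13, 7²≡3, 8²≡18, 9²≡12, 10²≡8, 11²≡6 (mod 23).
So the quadratic residues mod 23 are {1, 2, 3, 4, 6, 8, 9, 12, 13, 16, 18}.

1 2 3 4 6 8 9 12 13 16 18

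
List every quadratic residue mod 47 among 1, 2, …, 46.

Square k = 1,…,23 (k and 47−k give the same square):
1²=1, 2²=4, 3²=9, 4²=16, 5²=25, 6²=36, 7²≡2, 8²≡17, 9²≡34, 10²≡6, 11²≡27, 12²≡3, 13²≡28, 14²≡8, 15²≡37, 16²≡21, 17²≡7, 18²≡42, 19²≡32, 20²≡24, 21²≡18, 22²≡14, 23²≡12 (mod 47).
So the quadratic residues mod 47 are {1, 2, 3, 4, 6, 7, 8, 9, 12, 14, 16, 17, 18, 21, 24, 25, 27, 28, 32, 34, 36, 37, 42}.

1, 2, 3, 4, 6, 7, 8, 9, 12, 14, 16, 17, 18, 21, 24, 25, 27, 28, 32, 34, 36, 37, 42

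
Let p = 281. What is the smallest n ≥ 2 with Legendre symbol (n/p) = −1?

3

(2/281) = +1, so 2 is a residue.
(3/281) = −1, so 3 is the smallest positive non-residue mod 281.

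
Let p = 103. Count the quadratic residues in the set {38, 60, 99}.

(38/103) = +1 → QR.
(60/103) = +1 → QR.
(99/103) = -1 → non-residue.
Total quadratic residues among the 3: 2.

2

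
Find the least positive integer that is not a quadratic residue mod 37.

(2/37) = −1, so 2 is the smallest positive non-residue mod 37.

2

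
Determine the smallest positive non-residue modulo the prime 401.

3

(2/401) = +1, so 2 is a residue.
(3/401) = −1, so 3 is the smallest positive non-residue mod 401.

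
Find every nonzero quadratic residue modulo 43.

1 4 6 9 10 11 13 14 15 16 17 21 23 24 25 31 35 36 38 40 41

Square k = 1,…,21 (k and 43−k give the same square):
1²=1, 2²=4, 3²=9, 4²=16, 5²=25, 6²=36, 7²≡6, 8²≡21, 9²≡38, 10²≡14, 11²≡35, 12²≡15, 13²≡40, 14²≡24, 15²≡10, 16²≡41, 17²≡31, 18²≡23, 19²≡17, 20²≡13, 21²≡11 (mod 43).
So the quadratic residues mod 43 are {1, 4, 6, 9, 10, 11, 13, 14, 15, 16, 17, 21, 23, 24, 25, 31, 35, 36, 38, 40, 41}.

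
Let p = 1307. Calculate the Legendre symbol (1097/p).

-1

Reciprocity: 1097 ≡ 1 and 1307 ≡ 3 (mod 4), so (1097/1307) = +(1307/1097).
Reduce top mod 1097: now compute (210/1097).
Pull out 2: since 1097 ≡ 1 (mod 8), (2/1097) = +1.
Reciprocity: 105 ≡ 1 and 1097 ≡ 1 (mod 4), so (105/1097) = +(1097/105).
Reduce top mod 105: now compute (47/105).
Reciprocity: 47 ≡ 3 and 105 ≡ 1 (mod 4), so (47/105) = +(105/47).
Reduce top mod 47: now compute (11/47).
Reciprocity: 11 ≡ 3 and 47 ≡ 3 (mod 4), so (11/47) = −(47/11).
Reduce top mod 11: now compute (3/11).
Reciprocity: 3 ≡ 3 and 11 ≡ 3 (mod 4), so (3/11) = −(11/3).
Reduce top mod 3: now compute (2/3).
Pull out 2: since 3 ≡ 3 (mod 8), (2/3) = -1.
Reached (1/3) = 1. Collecting the sign flips along the way, the symbol is -1.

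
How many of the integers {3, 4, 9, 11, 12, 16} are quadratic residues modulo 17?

(3/17) = -1 → non-residue.
(4/17) = +1 → QR.
(9/17) = +1 → QR.
(11/17) = -1 → non-residue.
(12/17) = -1 → non-residue.
(16/17) = +1 → QR.
Total quadratic residues among the 6: 3.

3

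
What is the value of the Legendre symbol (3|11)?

1

Euler's criterion: (3/11) ≡ 3^5 (mod 11).
3^2 ≡ 9 (mod 11)
3^4 ≡ 4 (mod 11)
3^5 = 3^(4+1) ≡ 1 (mod 11).
Result is 1, so (3/11) = 1.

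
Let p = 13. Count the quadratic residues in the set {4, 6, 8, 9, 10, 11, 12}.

4

(4/13) = +1 → QR.
(6/13) = -1 → non-residue.
(8/13) = -1 → non-residue.
(9/13) = +1 → QR.
(10/13) = +1 → QR.
(11/13) = -1 → non-residue.
(12/13) = +1 → QR.
Total quadratic residues among the 7: 4.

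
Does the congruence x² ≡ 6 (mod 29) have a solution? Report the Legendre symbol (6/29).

Euler's criterion: (6/29) ≡ 6^14 (mod 29).
6^2 ≡ 7 (mod 29)
6^4 ≡ 20 (mod 29)
6^8 ≡ 23 (mod 29)
6^14 = 6^(8+4+2) ≡ 1 (mod 29).
Result is 1, so (6/29) = 1.

1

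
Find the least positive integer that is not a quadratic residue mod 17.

3

(2/17) = +1, so 2 is a residue.
(3/17) = −1, so 3 is the smallest positive non-residue mod 17.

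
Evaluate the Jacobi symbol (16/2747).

1

Pull out 2^4: since 2747 ≡ 3 (mod 8), (2/2747) = -1, so (2/2747)^4 = +1.
Reached (1/2747) = 1. Collecting the sign flips along the way, the symbol is +1.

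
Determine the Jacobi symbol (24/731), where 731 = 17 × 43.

Pull out 2^3: since 731 ≡ 3 (mod 8), (2/731) = -1, so (2/731)^3 = -1.
Reciprocity: 3 ≡ 3 and 731 ≡ 3 (mod 4), so (3/731) = −(731/3).
Reduce top mod 3: now compute (2/3).
Pull out 2: since 3 ≡ 3 (mod 8), (2/3) = -1.
Reached (1/3) = 1. Collecting the sign flips along the way, the symbol is -1.

-1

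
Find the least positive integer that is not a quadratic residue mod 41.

3

(2/41) = +1, so 2 is a residue.
(3/41) = −1, so 3 is the smallest positive non-residue mod 41.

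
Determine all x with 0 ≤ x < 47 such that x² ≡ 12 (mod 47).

23, 24

Since 47 ≡ 3 (mod 4), a square root of 12 is 12^((47+1)/4) = 12^12 mod 47.
Repeated squaring: 12^2≡3, 12^4≡9, 12^8≡34 (mod 47).
12^12 = 12^(8+4) ≡ 24 (mod 47).
Check: 24² = 576 ≡ 12 (mod 47). The two roots are 23 and 24.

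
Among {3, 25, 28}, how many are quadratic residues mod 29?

2

(3/29) = -1 → non-residue.
(25/29) = +1 → QR.
(28/29) = +1 → QR.
Total quadratic residues among the 3: 2.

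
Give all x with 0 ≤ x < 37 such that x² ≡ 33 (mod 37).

12, 25

37 ≡ 1 (mod 4), so we find a root by search.
Trying successive values, 12² = 144 ≡ 33 (mod 37). The other root is 37 − 12 = 25.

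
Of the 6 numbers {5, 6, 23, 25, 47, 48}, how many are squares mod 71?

(5/71) = +1 → QR.
(6/71) = +1 → QR.
(23/71) = -1 → non-residue.
(25/71) = +1 → QR.
(47/71) = -1 → non-residue.
(48/71) = +1 → QR.
Total quadratic residues among the 6: 4.

4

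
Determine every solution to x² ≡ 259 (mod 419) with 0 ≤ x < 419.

Since 419 ≡ 3 (mod 4), a square root of 259 is 259^((419+1)/4) = 259^105 mod 419.
Repeated squaring: 259^2≡41, 259^4≡5, 259^8≡25, 259^16≡206, 259^32≡117, 259^64≡281 (mod 419).
259^105 = 259^(64+32+8+1) ≡ 178 (mod 419).
Check: 178² = 31684 ≡ 259 (mod 419). The two roots are 178 and 241.

178, 241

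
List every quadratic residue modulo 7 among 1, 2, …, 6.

1,2,4

Square k = 1,…,3 (k and 7−k give the same square):
1²=1, 2²=4, 3²≡2 (mod 7).
So the quadratic residues mod 7 are {1, 2, 4}.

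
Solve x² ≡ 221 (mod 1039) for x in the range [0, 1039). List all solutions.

Since 1039 ≡ 3 (mod 4), a square root of 221 is 221^((1039+1)/4) = 221^260 mod 1039.
Repeated squaring: 221^2≡8, 221^4≡64, 221^8≡979, 221^16≡483, 221^32≡553, 221^64≡343, 221^128≡242, 221^256≡380 (mod 1039).
221^260 = 221^(256+4) ≡ 423 (mod 1039).
Check: 423² = 178929 ≡ 221 (mod 1039). The two roots are 423 and 616.

423, 616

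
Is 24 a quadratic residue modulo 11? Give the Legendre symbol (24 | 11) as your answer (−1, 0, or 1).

Euler's criterion: (24/11) ≡ 2^5 (mod 11).
2^2 ≡ 4 (mod 11)
2^4 ≡ 5 (mod 11)
2^5 = 2^(4+1) ≡ 10 (mod 11).
Result is 10 ≡ −1, so (24/11) = −1.

-1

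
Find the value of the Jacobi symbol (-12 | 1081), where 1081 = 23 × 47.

1

First reduce: -12 ≡ 1069 (mod 1081).
Reciprocity: 1069 ≡ 1 and 1081 ≡ 1 (mod 4), so (1069/1081) = +(1081/1069).
Reduce top mod 1069: now compute (12/1069).
Pull out 2^2: since 1069 ≡ 5 (mod 8), (2/1069) = -1, so (2/1069)^2 = +1.
Reciprocity: 3 ≡ 3 and 1069 ≡ 1 (mod 4), so (3/1069) = +(1069/3).
Reduce top mod 3: now compute (1/3).
Reached (1/3) = 1. Collecting the sign flips along the way, the symbol is +1.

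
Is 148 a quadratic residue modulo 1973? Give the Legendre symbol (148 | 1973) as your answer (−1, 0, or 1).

Pull out 2^2: since 1973 ≡ 5 (mod 8), (2/1973) = -1, so (2/1973)^2 = +1.
Reciprocity: 37 ≡ 1 and 1973 ≡ 1 (mod 4), so (37/1973) = +(1973/37).
Reduce top mod 37: now compute (12/37).
Pull out 2^2: since 37 ≡ 5 (mod 8), (2/37) = -1, so (2/37)^2 = +1.
Reciprocity: 3 ≡ 3 and 37 ≡ 1 (mod 4), so (3/37) = +(37/3).
Reduce top mod 3: now compute (1/3).
Reached (1/3) = 1. Collecting the sign flips along the way, the symbol is +1.

1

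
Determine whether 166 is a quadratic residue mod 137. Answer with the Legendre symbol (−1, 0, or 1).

-1

First reduce: 166 ≡ 29 (mod 137).
Reciprocity: 29 ≡ 1 and 137 ≡ 1 (mod 4), so (29/137) = +(137/29).
Reduce top mod 29: now compute (21/29).
Reciprocity: 21 ≡ 1 and 29 ≡ 1 (mod 4), so (21/29) = +(29/21).
Reduce top mod 21: now compute (8/21).
Pull out 2^3: since 21 ≡ 5 (mod 8), (2/21) = -1, so (2/21)^3 = -1.
Reached (1/21) = 1. Collecting the sign flips along the way, the symbol is -1.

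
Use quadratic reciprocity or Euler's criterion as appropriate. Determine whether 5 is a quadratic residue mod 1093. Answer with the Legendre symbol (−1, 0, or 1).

Euler's criterion: (5/1093) ≡ 5^546 (mod 1093).
5^2 ≡ 25 (mod 1093)
5^4 ≡ 625 (mod 1093)
5^8 ≡ 424 (mod 1093)
5^16 ≡ 524 (mod 1093)
5^32 ≡ 233 (mod 1093)
5^64 ≡ 732 (mod 1093)
5^128 ≡ 254 (mod 1093)
5^256 ≡ 29 (mod 1093)
5^512 ≡ 841 (mod 1093)
5^546 = 5^(512+32+2) ≡ 1092 (mod 1093).
Result is 1092 ≡ −1, so (5/1093) = −1.

-1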